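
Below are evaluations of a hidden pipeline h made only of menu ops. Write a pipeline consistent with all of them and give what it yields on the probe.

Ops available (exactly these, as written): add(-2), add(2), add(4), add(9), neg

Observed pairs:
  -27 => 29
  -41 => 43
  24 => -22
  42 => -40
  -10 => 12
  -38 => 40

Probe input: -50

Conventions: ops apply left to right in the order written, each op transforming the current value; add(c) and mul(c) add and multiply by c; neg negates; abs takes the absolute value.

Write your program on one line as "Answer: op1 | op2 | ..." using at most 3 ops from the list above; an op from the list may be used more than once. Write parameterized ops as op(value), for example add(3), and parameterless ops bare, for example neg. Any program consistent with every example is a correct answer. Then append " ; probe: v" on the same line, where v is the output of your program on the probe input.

neg | add(2) ; probe: 52

Check, running the answer program on each example:
  -27 -> 27 -> 29
  -41 -> 41 -> 43
  24 -> -24 -> -22
  42 -> -42 -> -40
  -10 -> 10 -> 12
  -38 -> 38 -> 40
  probe: -50 -> 50 -> 52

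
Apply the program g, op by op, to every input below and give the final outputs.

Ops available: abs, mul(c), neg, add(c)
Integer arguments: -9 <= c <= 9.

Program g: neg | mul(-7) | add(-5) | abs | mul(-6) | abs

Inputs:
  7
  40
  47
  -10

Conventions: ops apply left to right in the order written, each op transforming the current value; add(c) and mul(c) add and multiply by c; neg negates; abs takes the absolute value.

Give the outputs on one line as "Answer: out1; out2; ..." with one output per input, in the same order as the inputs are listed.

Execution, op by op:
  7 -> -7 -> 49 -> 44 -> 44 -> -264 -> 264
  40 -> -40 -> 280 -> 275 -> 275 -> -1650 -> 1650
  47 -> -47 -> 329 -> 324 -> 324 -> -1944 -> 1944
  -10 -> 10 -> -70 -> -75 -> 75 -> -450 -> 450

264; 1650; 1944; 450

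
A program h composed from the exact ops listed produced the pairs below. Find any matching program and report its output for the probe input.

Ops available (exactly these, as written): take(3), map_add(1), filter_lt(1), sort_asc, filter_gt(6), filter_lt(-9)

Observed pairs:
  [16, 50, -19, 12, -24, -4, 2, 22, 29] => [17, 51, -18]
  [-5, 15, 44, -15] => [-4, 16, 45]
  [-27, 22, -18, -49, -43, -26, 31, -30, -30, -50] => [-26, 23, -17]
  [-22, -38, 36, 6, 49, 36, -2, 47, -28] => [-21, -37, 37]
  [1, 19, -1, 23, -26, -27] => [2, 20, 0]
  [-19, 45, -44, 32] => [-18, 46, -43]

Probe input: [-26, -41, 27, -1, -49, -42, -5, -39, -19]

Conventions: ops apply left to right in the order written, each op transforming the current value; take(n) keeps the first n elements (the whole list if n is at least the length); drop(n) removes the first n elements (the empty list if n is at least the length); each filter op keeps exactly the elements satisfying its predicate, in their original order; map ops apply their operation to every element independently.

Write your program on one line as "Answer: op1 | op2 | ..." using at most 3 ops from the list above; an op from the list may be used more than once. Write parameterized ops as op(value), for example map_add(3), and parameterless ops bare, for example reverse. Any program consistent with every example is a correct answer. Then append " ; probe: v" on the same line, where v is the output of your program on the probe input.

take(3) | map_add(1) ; probe: [-25, -40, 28]

Check, running the answer program on each example:
  [16, 50, -19, 12, -24, -4, 2, 22, 29] -> [16, 50, -19] -> [17, 51, -18]
  [-5, 15, 44, -15] -> [-5, 15, 44] -> [-4, 16, 45]
  [-27, 22, -18, -49, -43, -26, 31, -30, -30, -50] -> [-27, 22, -18] -> [-26, 23, -17]
  [-22, -38, 36, 6, 49, 36, -2, 47, -28] -> [-22, -38, 36] -> [-21, -37, 37]
  [1, 19, -1, 23, -26, -27] -> [1, 19, -1] -> [2, 20, 0]
  [-19, 45, -44, 32] -> [-19, 45, -44] -> [-18, 46, -43]
  probe: [-26, -41, 27, -1, -49, -42, -5, -39, -19] -> [-26, -41, 27] -> [-25, -40, 28]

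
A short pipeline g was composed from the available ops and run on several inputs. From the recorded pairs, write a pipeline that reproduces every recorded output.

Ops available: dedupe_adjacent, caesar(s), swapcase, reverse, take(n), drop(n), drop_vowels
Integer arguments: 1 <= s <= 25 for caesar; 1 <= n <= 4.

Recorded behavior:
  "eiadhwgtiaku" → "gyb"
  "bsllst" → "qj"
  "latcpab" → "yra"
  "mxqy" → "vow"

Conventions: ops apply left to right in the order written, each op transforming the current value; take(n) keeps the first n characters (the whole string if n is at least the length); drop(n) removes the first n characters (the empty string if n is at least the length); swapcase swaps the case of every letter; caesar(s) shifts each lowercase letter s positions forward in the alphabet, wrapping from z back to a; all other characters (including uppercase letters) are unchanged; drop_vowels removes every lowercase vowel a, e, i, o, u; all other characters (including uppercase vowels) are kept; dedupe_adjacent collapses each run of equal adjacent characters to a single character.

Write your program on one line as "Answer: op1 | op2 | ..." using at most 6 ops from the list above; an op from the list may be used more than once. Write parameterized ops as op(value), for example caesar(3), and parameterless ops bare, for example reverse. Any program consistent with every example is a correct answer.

take(4) | swapcase | drop(1) | swapcase | dedupe_adjacent | caesar(24)

Check, running the answer program on each example:
  "eiadhwgtiaku" -> "eiad" -> "EIAD" -> "IAD" -> "iad" -> "iad" -> "gyb"
  "bsllst" -> "bsll" -> "BSLL" -> "SLL" -> "sll" -> "sl" -> "qj"
  "latcpab" -> "latc" -> "LATC" -> "ATC" -> "atc" -> "atc" -> "yra"
  "mxqy" -> "mxqy" -> "MXQY" -> "XQY" -> "xqy" -> "xqy" -> "vow"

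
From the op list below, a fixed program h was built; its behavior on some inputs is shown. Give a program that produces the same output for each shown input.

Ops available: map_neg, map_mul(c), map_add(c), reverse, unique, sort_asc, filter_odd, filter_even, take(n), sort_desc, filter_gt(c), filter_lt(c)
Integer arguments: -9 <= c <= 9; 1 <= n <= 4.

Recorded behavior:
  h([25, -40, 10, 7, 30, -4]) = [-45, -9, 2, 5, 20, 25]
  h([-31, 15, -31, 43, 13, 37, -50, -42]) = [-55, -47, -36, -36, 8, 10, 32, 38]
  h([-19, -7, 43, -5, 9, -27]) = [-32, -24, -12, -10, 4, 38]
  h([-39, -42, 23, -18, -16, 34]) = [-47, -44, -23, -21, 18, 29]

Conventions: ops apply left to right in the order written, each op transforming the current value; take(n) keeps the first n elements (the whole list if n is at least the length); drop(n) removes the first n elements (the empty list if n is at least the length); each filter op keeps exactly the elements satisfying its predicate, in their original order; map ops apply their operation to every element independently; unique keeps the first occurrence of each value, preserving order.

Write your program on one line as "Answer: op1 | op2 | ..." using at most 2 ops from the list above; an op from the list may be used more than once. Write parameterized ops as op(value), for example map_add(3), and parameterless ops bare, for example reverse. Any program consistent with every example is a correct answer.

sort_asc | map_add(-5)

Check, running the answer program on each example:
  [25, -40, 10, 7, 30, -4] -> [-40, -4, 7, 10, 25, 30] -> [-45, -9, 2, 5, 20, 25]
  [-31, 15, -31, 43, 13, 37, -50, -42] -> [-50, -42, -31, -31, 13, 15, 37, 43] -> [-55, -47, -36, -36, 8, 10, 32, 38]
  [-19, -7, 43, -5, 9, -27] -> [-27, -19, -7, -5, 9, 43] -> [-32, -24, -12, -10, 4, 38]
  [-39, -42, 23, -18, -16, 34] -> [-42, -39, -18, -16, 23, 34] -> [-47, -44, -23, -21, 18, 29]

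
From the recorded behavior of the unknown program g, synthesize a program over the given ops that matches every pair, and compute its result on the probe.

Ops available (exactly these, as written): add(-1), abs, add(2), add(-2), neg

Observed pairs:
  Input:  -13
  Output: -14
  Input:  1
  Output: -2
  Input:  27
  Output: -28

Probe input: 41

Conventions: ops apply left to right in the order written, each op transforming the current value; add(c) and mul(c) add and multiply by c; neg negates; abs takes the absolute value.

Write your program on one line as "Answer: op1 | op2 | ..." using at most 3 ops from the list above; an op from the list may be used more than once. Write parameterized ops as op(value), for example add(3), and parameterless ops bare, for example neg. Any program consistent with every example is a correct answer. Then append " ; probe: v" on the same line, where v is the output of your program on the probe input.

abs | neg | add(-1) ; probe: -42

Check, running the answer program on each example:
  -13 -> 13 -> -13 -> -14
  1 -> 1 -> -1 -> -2
  27 -> 27 -> -27 -> -28
  probe: 41 -> 41 -> -41 -> -42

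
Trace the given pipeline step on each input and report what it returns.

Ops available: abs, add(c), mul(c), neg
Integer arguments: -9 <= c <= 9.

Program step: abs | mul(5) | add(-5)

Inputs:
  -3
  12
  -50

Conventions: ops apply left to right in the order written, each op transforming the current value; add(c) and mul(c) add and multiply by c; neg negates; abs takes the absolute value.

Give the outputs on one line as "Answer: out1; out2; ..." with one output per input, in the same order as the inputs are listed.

Execution, op by op:
  -3 -> 3 -> 15 -> 10
  12 -> 12 -> 60 -> 55
  -50 -> 50 -> 250 -> 245

10; 55; 245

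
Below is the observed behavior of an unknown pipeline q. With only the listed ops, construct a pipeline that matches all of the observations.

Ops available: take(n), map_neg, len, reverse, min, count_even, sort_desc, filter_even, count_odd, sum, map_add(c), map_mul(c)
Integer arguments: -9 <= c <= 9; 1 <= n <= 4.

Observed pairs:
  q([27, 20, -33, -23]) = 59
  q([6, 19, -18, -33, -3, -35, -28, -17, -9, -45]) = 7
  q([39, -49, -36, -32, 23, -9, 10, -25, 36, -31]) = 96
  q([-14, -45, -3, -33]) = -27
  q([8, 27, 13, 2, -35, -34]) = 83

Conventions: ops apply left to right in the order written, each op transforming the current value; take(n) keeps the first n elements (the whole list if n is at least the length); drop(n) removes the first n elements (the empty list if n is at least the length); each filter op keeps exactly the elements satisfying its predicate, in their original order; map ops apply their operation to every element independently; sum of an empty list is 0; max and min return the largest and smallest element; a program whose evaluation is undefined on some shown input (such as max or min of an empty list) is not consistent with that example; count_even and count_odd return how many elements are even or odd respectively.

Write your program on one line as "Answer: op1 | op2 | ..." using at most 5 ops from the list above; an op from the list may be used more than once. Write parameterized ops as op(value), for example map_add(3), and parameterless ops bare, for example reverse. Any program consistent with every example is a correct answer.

reverse | map_add(9) | map_add(-1) | map_add(9) | sum

Check, running the answer program on each example:
  [27, 20, -33, -23] -> [-23, -33, 20, 27] -> [-14, -24, 29, 36] -> [-15, -25, 28, 35] -> [-6, -16, 37, 44] -> 59
  [6, 19, -18, -33, -3, -35, -28, -17, -9, -45] -> [-45, -9, -17, -28, -35, -3, -33, -18, 19, 6] -> [-36, 0, -8, -19, -26, 6, -24, -9, 28, 15] -> [-37, -1, -9, -20, -27, 5, -25, -10, 27, 14] -> [-28, 8, 0, -11, -18, 14, -16, -1, 36, 23] -> 7
  [39, -49, -36, -32, 23, -9, 10, -25, 36, -31] -> [-31, 36, -25, 10, -9, 23, -32, -36, -49, 39] -> [-22, 45, -16, 19, 0, 32, -23, -27, -40, 48] -> [-23, 44, -17, 18, -1, 31, -24, -28, -41, 47] -> [-14, 53, -8, 27, 8, 40, -15, -19, -32, 56] -> 96
  [-14, -45, -3, -33] -> [-33, -3, -45, -14] -> [-24, 6, -36, -5] -> [-25, 5, -37, -6] -> [-16, 14, -28, 3] -> -27
  [8, 27, 13, 2, -35, -34] -> [-34, -35, 2, 13, 27, 8] -> [-25, -26, 11, 22, 36, 17] -> [-26, -27, 10, 21, 35, 16] -> [-17, -18, 19, 30, 44, 25] -> 83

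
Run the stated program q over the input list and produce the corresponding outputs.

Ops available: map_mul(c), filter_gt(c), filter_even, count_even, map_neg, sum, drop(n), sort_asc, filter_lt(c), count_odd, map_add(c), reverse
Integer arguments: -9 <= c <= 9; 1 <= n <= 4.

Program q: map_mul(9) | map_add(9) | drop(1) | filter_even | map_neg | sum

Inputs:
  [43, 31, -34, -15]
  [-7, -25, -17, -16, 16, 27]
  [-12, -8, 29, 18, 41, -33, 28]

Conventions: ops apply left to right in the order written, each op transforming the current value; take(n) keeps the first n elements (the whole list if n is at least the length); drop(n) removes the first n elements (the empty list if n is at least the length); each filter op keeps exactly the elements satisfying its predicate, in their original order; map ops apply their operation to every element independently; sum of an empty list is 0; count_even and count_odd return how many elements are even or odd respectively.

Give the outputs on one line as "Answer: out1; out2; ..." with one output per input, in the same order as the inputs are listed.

-162; 108; -360

Execution, op by op:
  [43, 31, -34, -15] -> [387, 279, -306, -135] -> [396, 288, -297, -126] -> [288, -297, -126] -> [288, -126] -> [-288, 126] -> -162
  [-7, -25, -17, -16, 16, 27] -> [-63, -225, -153, -144, 144, 243] -> [-54, -216, -144, -135, 153, 252] -> [-216, -144, -135, 153, 252] -> [-216, -144, 252] -> [216, 144, -252] -> 108
  [-12, -8, 29, 18, 41, -33, 28] -> [-108, -72, 261, 162, 369, -297, 252] -> [-99, -63, 270, 171, 378, -288, 261] -> [-63, 270, 171, 378, -288, 261] -> [270, 378, -288] -> [-270, -378, 288] -> -360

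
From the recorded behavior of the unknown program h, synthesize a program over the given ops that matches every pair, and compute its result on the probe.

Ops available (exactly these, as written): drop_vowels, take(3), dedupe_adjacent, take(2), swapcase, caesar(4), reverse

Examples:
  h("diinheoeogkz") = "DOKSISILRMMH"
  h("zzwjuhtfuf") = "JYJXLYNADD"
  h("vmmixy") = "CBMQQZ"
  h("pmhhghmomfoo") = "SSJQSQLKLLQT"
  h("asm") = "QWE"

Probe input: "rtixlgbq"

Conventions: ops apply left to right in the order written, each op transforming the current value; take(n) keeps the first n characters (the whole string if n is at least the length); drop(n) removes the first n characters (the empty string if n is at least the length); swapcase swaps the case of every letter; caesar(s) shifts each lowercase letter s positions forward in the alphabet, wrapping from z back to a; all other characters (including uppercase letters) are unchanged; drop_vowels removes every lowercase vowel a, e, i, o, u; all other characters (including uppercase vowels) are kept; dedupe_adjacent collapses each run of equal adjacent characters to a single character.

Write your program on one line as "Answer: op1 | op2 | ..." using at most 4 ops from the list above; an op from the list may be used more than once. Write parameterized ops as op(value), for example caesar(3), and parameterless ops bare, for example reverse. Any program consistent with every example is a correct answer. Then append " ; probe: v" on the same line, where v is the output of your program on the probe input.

caesar(4) | reverse | swapcase ; probe: "UFKPBMXV"

Check, running the answer program on each example:
  "diinheoeogkz" -> "hmmrlisiskod" -> "doksisilrmmh" -> "DOKSISILRMMH"
  "zzwjuhtfuf" -> "ddanylxjyj" -> "jyjxlynadd" -> "JYJXLYNADD"
  "vmmixy" -> "zqqmbc" -> "cbmqqz" -> "CBMQQZ"
  "pmhhghmomfoo" -> "tqllklqsqjss" -> "ssjqsqlkllqt" -> "SSJQSQLKLLQT"
  "asm" -> "ewq" -> "qwe" -> "QWE"
  probe: "rtixlgbq" -> "vxmbpkfu" -> "ufkpbmxv" -> "UFKPBMXV"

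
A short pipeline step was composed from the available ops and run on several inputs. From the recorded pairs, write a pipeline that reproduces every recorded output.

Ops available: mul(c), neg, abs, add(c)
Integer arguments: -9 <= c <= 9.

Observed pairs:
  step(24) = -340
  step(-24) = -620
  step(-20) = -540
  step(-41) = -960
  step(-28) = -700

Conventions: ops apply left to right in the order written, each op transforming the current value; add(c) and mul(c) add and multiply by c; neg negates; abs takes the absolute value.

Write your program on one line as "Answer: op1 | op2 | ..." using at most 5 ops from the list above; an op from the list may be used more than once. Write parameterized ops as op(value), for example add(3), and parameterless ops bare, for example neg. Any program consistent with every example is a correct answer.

add(-6) | add(-1) | abs | mul(-5) | mul(4)

Check, running the answer program on each example:
  24 -> 18 -> 17 -> 17 -> -85 -> -340
  -24 -> -30 -> -31 -> 31 -> -155 -> -620
  -20 -> -26 -> -27 -> 27 -> -135 -> -540
  -41 -> -47 -> -48 -> 48 -> -240 -> -960
  -28 -> -34 -> -35 -> 35 -> -175 -> -700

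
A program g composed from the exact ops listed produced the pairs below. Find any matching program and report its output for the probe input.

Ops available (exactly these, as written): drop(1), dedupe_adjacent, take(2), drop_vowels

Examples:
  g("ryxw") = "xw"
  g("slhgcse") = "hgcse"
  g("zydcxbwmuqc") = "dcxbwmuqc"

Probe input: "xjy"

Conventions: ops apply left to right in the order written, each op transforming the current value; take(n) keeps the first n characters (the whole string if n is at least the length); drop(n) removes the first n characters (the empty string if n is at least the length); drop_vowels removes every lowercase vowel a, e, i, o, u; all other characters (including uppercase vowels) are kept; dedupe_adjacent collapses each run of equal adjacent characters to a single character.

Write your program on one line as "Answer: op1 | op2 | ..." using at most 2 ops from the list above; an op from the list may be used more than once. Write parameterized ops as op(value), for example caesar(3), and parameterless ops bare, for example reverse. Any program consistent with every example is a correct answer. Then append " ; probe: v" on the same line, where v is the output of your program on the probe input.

drop(1) | drop(1) ; probe: "y"

Check, running the answer program on each example:
  "ryxw" -> "yxw" -> "xw"
  "slhgcse" -> "lhgcse" -> "hgcse"
  "zydcxbwmuqc" -> "ydcxbwmuqc" -> "dcxbwmuqc"
  probe: "xjy" -> "jy" -> "y"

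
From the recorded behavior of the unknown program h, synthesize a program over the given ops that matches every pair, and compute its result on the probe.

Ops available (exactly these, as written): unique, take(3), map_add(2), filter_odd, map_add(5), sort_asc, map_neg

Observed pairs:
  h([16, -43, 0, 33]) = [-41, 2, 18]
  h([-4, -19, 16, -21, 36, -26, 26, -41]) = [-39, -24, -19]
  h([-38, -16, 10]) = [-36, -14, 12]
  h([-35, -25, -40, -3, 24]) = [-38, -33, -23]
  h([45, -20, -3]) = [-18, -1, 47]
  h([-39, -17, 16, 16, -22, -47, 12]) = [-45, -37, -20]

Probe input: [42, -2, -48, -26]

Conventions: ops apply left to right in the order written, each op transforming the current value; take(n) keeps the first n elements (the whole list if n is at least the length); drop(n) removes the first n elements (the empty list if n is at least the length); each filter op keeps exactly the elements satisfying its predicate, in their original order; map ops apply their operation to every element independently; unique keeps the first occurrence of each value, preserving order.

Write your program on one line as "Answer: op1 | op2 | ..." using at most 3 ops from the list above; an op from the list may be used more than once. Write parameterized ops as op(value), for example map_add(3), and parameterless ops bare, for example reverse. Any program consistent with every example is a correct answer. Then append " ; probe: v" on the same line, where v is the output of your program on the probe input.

sort_asc | map_add(2) | take(3) ; probe: [-46, -24, 0]

Check, running the answer program on each example:
  [16, -43, 0, 33] -> [-43, 0, 16, 33] -> [-41, 2, 18, 35] -> [-41, 2, 18]
  [-4, -19, 16, -21, 36, -26, 26, -41] -> [-41, -26, -21, -19, -4, 16, 26, 36] -> [-39, -24, -19, -17, -2, 18, 28, 38] -> [-39, -24, -19]
  [-38, -16, 10] -> [-38, -16, 10] -> [-36, -14, 12] -> [-36, -14, 12]
  [-35, -25, -40, -3, 24] -> [-40, -35, -25, -3, 24] -> [-38, -33, -23, -1, 26] -> [-38, -33, -23]
  [45, -20, -3] -> [-20, -3, 45] -> [-18, -1, 47] -> [-18, -1, 47]
  [-39, -17, 16, 16, -22, -47, 12] -> [-47, -39, -22, -17, 12, 16, 16] -> [-45, -37, -20, -15, 14, 18, 18] -> [-45, -37, -20]
  probe: [42, -2, -48, -26] -> [-48, -26, -2, 42] -> [-46, -24, 0, 44] -> [-46, -24, 0]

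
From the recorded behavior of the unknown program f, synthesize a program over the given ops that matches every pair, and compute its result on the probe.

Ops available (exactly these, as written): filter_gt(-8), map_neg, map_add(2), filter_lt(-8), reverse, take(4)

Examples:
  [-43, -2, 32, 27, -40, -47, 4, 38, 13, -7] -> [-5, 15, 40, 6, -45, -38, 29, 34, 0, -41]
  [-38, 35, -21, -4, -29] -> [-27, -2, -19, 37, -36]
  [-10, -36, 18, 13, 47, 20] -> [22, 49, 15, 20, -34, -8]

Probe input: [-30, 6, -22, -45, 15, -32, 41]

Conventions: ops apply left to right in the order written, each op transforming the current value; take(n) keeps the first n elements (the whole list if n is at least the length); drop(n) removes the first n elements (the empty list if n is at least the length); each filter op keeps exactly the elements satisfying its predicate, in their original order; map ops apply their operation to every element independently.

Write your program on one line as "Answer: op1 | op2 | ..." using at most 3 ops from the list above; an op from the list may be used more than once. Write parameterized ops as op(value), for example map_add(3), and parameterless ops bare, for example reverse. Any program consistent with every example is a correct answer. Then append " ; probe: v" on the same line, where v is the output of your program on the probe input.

map_add(2) | reverse ; probe: [43, -30, 17, -43, -20, 8, -28]

Check, running the answer program on each example:
  [-43, -2, 32, 27, -40, -47, 4, 38, 13, -7] -> [-41, 0, 34, 29, -38, -45, 6, 40, 15, -5] -> [-5, 15, 40, 6, -45, -38, 29, 34, 0, -41]
  [-38, 35, -21, -4, -29] -> [-36, 37, -19, -2, -27] -> [-27, -2, -19, 37, -36]
  [-10, -36, 18, 13, 47, 20] -> [-8, -34, 20, 15, 49, 22] -> [22, 49, 15, 20, -34, -8]
  probe: [-30, 6, -22, -45, 15, -32, 41] -> [-28, 8, -20, -43, 17, -30, 43] -> [43, -30, 17, -43, -20, 8, -28]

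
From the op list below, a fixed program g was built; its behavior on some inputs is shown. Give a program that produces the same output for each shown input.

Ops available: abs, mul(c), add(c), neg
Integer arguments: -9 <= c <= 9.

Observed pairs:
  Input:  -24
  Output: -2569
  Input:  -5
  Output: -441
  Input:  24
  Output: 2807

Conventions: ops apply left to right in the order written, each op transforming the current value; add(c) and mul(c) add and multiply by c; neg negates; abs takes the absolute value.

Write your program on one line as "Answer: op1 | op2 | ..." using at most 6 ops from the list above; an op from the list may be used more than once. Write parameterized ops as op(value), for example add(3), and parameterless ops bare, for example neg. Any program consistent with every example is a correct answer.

mul(4) | add(3) | mul(4) | add(5) | mul(7)

Check, running the answer program on each example:
  -24 -> -96 -> -93 -> -372 -> -367 -> -2569
  -5 -> -20 -> -17 -> -68 -> -63 -> -441
  24 -> 96 -> 99 -> 396 -> 401 -> 2807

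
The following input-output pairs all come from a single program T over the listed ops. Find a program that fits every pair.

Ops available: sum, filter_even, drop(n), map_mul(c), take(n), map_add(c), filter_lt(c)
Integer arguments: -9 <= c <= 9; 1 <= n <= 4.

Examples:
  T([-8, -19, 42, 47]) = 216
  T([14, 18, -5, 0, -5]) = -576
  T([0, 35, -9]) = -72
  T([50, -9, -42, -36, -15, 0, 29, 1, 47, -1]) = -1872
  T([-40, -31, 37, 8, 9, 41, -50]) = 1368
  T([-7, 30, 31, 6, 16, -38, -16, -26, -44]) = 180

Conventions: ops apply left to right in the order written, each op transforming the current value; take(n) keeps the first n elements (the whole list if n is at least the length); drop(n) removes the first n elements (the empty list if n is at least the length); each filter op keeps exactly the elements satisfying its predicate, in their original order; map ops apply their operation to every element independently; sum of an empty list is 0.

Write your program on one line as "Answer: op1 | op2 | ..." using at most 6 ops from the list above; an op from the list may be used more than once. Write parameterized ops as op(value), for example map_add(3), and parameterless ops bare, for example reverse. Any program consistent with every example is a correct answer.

map_mul(4) | take(1) | map_add(8) | map_mul(-9) | sum

Check, running the answer program on each example:
  [-8, -19, 42, 47] -> [-32, -76, 168, 188] -> [-32] -> [-24] -> [216] -> 216
  [14, 18, -5, 0, -5] -> [56, 72, -20, 0, -20] -> [56] -> [64] -> [-576] -> -576
  [0, 35, -9] -> [0, 140, -36] -> [0] -> [8] -> [-72] -> -72
  [50, -9, -42, -36, -15, 0, 29, 1, 47, -1] -> [200, -36, -168, -144, -60, 0, 116, 4, 188, -4] -> [200] -> [208] -> [-1872] -> -1872
  [-40, -31, 37, 8, 9, 41, -50] -> [-160, -124, 148, 32, 36, 164, -200] -> [-160] -> [-152] -> [1368] -> 1368
  [-7, 30, 31, 6, 16, -38, -16, -26, -44] -> [-28, 120, 124, 24, 64, -152, -64, -104, -176] -> [-28] -> [-20] -> [180] -> 180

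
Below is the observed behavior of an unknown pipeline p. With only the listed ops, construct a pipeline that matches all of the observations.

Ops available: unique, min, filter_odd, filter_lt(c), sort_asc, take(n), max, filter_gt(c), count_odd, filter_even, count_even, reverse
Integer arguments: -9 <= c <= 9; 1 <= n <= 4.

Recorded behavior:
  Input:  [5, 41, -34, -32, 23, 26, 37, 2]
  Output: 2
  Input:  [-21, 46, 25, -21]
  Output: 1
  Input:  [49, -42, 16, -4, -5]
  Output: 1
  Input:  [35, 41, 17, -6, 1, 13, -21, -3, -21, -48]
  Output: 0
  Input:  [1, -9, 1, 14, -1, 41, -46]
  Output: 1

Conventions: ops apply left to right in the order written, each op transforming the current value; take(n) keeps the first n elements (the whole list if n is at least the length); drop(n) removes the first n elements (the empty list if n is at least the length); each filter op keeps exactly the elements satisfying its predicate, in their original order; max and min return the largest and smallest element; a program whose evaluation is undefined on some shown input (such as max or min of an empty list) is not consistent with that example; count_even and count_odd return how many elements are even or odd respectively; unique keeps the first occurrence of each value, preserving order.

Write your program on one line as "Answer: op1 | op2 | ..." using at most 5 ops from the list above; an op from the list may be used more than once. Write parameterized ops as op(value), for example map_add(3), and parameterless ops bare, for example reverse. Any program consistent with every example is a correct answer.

filter_gt(1) | filter_even | sort_asc | count_even

Check, running the answer program on each example:
  [5, 41, -34, -32, 23, 26, 37, 2] -> [5, 41, 23, 26, 37, 2] -> [26, 2] -> [2, 26] -> 2
  [-21, 46, 25, -21] -> [46, 25] -> [46] -> [46] -> 1
  [49, -42, 16, -4, -5] -> [49, 16] -> [16] -> [16] -> 1
  [35, 41, 17, -6, 1, 13, -21, -3, -21, -48] -> [35, 41, 17, 13] -> [] -> [] -> 0
  [1, -9, 1, 14, -1, 41, -46] -> [14, 41] -> [14] -> [14] -> 1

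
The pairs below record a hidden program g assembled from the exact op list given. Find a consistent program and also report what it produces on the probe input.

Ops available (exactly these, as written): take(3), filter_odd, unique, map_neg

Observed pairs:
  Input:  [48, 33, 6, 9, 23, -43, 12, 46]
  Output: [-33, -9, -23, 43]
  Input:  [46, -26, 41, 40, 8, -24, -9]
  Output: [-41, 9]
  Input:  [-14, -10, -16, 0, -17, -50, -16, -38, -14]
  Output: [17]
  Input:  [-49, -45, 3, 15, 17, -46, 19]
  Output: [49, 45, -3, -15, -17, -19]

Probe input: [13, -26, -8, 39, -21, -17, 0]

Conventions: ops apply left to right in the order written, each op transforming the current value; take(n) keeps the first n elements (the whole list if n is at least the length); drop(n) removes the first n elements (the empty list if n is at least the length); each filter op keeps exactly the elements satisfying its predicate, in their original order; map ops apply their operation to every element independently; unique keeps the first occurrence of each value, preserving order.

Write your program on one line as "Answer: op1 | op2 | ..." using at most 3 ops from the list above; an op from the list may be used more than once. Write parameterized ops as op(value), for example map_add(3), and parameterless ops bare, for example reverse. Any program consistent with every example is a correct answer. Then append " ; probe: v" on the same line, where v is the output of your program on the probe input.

filter_odd | map_neg ; probe: [-13, -39, 21, 17]

Check, running the answer program on each example:
  [48, 33, 6, 9, 23, -43, 12, 46] -> [33, 9, 23, -43] -> [-33, -9, -23, 43]
  [46, -26, 41, 40, 8, -24, -9] -> [41, -9] -> [-41, 9]
  [-14, -10, -16, 0, -17, -50, -16, -38, -14] -> [-17] -> [17]
  [-49, -45, 3, 15, 17, -46, 19] -> [-49, -45, 3, 15, 17, 19] -> [49, 45, -3, -15, -17, -19]
  probe: [13, -26, -8, 39, -21, -17, 0] -> [13, 39, -21, -17] -> [-13, -39, 21, 17]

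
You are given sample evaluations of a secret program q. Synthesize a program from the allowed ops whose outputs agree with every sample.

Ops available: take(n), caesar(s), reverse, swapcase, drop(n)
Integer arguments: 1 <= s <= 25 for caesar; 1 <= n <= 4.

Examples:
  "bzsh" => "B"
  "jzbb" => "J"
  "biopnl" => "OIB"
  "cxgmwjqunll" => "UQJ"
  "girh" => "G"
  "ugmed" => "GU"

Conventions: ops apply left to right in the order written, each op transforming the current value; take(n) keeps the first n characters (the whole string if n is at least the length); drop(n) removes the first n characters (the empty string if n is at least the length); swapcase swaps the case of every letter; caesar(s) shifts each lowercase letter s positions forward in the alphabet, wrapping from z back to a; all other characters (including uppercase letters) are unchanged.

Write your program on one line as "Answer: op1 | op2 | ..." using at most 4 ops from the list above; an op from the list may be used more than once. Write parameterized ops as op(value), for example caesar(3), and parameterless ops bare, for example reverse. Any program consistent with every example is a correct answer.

reverse | drop(3) | swapcase | take(3)

Check, running the answer program on each example:
  "bzsh" -> "hszb" -> "b" -> "B" -> "B"
  "jzbb" -> "bbzj" -> "j" -> "J" -> "J"
  "biopnl" -> "lnpoib" -> "oib" -> "OIB" -> "OIB"
  "cxgmwjqunll" -> "llnuqjwmgxc" -> "uqjwmgxc" -> "UQJWMGXC" -> "UQJ"
  "girh" -> "hrig" -> "g" -> "G" -> "G"
  "ugmed" -> "demgu" -> "gu" -> "GU" -> "GU"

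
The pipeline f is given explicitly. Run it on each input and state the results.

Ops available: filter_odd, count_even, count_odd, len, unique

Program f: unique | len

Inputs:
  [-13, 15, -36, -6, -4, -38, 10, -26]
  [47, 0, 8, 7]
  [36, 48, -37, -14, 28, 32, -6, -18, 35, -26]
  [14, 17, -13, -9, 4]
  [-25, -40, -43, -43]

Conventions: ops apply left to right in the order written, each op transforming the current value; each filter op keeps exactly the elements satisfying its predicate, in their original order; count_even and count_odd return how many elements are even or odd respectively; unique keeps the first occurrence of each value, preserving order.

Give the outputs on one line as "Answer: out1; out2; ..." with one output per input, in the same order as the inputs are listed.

Execution, op by op:
  [-13, 15, -36, -6, -4, -38, 10, -26] -> [-13, 15, -36, -6, -4, -38, 10, -26] -> 8
  [47, 0, 8, 7] -> [47, 0, 8, 7] -> 4
  [36, 48, -37, -14, 28, 32, -6, -18, 35, -26] -> [36, 48, -37, -14, 28, 32, -6, -18, 35, -26] -> 10
  [14, 17, -13, -9, 4] -> [14, 17, -13, -9, 4] -> 5
  [-25, -40, -43, -43] -> [-25, -40, -43] -> 3

8; 4; 10; 5; 3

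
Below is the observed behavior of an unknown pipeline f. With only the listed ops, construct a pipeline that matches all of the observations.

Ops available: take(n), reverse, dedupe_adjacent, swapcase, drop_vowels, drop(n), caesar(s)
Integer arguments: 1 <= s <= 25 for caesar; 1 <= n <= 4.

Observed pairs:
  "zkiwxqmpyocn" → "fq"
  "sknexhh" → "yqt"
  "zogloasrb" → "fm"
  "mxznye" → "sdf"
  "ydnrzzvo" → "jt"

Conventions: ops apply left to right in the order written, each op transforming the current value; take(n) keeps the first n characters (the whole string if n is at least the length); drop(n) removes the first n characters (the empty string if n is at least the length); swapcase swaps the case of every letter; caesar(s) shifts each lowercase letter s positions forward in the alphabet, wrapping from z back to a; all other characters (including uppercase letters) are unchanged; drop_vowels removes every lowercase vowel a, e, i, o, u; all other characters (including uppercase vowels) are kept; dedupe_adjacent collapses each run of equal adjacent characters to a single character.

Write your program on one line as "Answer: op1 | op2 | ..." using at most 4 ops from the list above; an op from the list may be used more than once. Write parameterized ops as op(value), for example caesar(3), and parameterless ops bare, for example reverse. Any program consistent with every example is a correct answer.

take(3) | caesar(6) | drop_vowels

Check, running the answer program on each example:
  "zkiwxqmpyocn" -> "zki" -> "fqo" -> "fq"
  "sknexhh" -> "skn" -> "yqt" -> "yqt"
  "zogloasrb" -> "zog" -> "fum" -> "fm"
  "mxznye" -> "mxz" -> "sdf" -> "sdf"
  "ydnrzzvo" -> "ydn" -> "ejt" -> "jt"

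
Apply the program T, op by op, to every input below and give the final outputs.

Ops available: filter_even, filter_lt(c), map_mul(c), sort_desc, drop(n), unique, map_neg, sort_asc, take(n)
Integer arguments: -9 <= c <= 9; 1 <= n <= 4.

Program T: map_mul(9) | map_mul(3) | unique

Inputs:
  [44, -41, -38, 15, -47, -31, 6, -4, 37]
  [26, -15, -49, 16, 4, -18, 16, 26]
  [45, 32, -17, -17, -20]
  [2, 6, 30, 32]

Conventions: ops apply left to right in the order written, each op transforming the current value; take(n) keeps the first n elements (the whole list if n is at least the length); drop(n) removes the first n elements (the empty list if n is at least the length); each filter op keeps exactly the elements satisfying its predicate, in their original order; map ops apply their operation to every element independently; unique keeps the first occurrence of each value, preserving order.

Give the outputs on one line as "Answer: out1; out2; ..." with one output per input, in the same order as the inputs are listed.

Execution, op by op:
  [44, -41, -38, 15, -47, -31, 6, -4, 37] -> [396, -369, -342, 135, -423, -279, 54, -36, 333] -> [1188, -1107, -1026, 405, -1269, -837, 162, -108, 999] -> [1188, -1107, -1026, 405, -1269, -837, 162, -108, 999]
  [26, -15, -49, 16, 4, -18, 16, 26] -> [234, -135, -441, 144, 36, -162, 144, 234] -> [702, -405, -1323, 432, 108, -486, 432, 702] -> [702, -405, -1323, 432, 108, -486]
  [45, 32, -17, -17, -20] -> [405, 288, -153, -153, -180] -> [1215, 864, -459, -459, -540] -> [1215, 864, -459, -540]
  [2, 6, 30, 32] -> [18, 54, 270, 288] -> [54, 162, 810, 864] -> [54, 162, 810, 864]

[1188, -1107, -1026, 405, -1269, -837, 162, -108, 999]; [702, -405, -1323, 432, 108, -486]; [1215, 864, -459, -540]; [54, 162, 810, 864]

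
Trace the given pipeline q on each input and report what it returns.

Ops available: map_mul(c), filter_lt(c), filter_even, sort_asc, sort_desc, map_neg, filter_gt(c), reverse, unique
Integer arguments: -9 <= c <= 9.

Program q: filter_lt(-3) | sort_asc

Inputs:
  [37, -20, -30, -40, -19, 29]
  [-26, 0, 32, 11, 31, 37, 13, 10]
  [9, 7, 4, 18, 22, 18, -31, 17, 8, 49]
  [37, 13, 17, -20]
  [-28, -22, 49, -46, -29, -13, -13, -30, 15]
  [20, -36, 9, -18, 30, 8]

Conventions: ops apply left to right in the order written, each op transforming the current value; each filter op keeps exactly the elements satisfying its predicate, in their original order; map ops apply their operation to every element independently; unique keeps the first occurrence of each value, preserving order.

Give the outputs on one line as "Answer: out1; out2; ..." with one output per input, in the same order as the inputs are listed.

Execution, op by op:
  [37, -20, -30, -40, -19, 29] -> [-20, -30, -40, -19] -> [-40, -30, -20, -19]
  [-26, 0, 32, 11, 31, 37, 13, 10] -> [-26] -> [-26]
  [9, 7, 4, 18, 22, 18, -31, 17, 8, 49] -> [-31] -> [-31]
  [37, 13, 17, -20] -> [-20] -> [-20]
  [-28, -22, 49, -46, -29, -13, -13, -30, 15] -> [-28, -22, -46, -29, -13, -13, -30] -> [-46, -30, -29, -28, -22, -13, -13]
  [20, -36, 9, -18, 30, 8] -> [-36, -18] -> [-36, -18]

[-40, -30, -20, -19]; [-26]; [-31]; [-20]; [-46, -30, -29, -28, -22, -13, -13]; [-36, -18]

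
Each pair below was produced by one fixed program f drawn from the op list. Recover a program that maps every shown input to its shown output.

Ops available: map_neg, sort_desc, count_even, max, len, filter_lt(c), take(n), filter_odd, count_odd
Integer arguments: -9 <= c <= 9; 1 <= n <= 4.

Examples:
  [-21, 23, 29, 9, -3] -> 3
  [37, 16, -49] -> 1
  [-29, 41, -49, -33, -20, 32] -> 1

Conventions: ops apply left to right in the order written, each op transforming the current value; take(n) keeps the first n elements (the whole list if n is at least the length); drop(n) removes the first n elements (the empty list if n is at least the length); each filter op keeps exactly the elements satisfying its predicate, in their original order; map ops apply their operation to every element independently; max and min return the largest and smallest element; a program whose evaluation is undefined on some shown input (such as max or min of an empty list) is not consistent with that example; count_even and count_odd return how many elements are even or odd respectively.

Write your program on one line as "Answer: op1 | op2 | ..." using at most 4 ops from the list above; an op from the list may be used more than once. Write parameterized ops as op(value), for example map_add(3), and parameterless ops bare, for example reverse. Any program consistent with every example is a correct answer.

map_neg | filter_lt(-5) | count_odd

Check, running the answer program on each example:
  [-21, 23, 29, 9, -3] -> [21, -23, -29, -9, 3] -> [-23, -29, -9] -> 3
  [37, 16, -49] -> [-37, -16, 49] -> [-37, -16] -> 1
  [-29, 41, -49, -33, -20, 32] -> [29, -41, 49, 33, 20, -32] -> [-41, -32] -> 1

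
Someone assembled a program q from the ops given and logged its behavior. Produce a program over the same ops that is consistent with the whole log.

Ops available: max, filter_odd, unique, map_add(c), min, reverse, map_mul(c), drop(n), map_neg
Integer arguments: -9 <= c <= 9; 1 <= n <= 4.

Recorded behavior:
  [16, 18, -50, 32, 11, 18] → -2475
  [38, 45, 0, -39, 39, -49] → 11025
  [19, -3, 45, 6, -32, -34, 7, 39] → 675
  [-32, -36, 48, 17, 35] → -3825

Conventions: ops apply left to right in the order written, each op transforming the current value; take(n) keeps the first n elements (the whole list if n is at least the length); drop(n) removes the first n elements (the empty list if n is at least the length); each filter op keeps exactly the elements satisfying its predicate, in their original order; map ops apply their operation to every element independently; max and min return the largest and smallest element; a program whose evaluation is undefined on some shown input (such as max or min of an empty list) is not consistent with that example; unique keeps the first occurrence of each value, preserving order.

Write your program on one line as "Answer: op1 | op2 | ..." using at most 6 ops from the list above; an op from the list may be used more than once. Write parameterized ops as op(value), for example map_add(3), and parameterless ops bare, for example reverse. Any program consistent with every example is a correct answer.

map_mul(-9) | map_mul(5) | filter_odd | map_mul(5) | max

Check, running the answer program on each example:
  [16, 18, -50, 32, 11, 18] -> [-144, -162, 450, -288, -99, -162] -> [-720, -810, 2250, -1440, -495, -810] -> [-495] -> [-2475] -> -2475
  [38, 45, 0, -39, 39, -49] -> [-342, -405, 0, 351, -351, 441] -> [-1710, -2025, 0, 1755, -1755, 2205] -> [-2025, 1755, -1755, 2205] -> [-10125, 8775, -8775, 11025] -> 11025
  [19, -3, 45, 6, -32, -34, 7, 39] -> [-171, 27, -405, -54, 288, 306, -63, -351] -> [-855, 135, -2025, -270, 1440, 1530, -315, -1755] -> [-855, 135, -2025, -315, -1755] -> [-4275, 675, -10125, -1575, -8775] -> 675
  [-32, -36, 48, 17, 35] -> [288, 324, -432, -153, -315] -> [1440, 1620, -2160, -765, -1575] -> [-765, -1575] -> [-3825, -7875] -> -3825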